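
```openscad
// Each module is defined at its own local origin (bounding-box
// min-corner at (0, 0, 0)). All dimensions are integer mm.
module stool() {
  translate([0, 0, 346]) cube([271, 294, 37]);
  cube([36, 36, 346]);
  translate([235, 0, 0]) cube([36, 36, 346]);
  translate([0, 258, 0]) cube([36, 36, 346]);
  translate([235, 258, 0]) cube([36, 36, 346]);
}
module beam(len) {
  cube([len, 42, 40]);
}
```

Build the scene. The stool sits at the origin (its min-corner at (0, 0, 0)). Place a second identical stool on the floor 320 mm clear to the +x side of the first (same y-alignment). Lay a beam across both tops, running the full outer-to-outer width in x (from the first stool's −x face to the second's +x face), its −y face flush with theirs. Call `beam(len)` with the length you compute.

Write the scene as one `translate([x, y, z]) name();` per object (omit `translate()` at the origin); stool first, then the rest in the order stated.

stool();
translate([591, 0, 0]) stool();
translate([0, 0, 383]) beam(862);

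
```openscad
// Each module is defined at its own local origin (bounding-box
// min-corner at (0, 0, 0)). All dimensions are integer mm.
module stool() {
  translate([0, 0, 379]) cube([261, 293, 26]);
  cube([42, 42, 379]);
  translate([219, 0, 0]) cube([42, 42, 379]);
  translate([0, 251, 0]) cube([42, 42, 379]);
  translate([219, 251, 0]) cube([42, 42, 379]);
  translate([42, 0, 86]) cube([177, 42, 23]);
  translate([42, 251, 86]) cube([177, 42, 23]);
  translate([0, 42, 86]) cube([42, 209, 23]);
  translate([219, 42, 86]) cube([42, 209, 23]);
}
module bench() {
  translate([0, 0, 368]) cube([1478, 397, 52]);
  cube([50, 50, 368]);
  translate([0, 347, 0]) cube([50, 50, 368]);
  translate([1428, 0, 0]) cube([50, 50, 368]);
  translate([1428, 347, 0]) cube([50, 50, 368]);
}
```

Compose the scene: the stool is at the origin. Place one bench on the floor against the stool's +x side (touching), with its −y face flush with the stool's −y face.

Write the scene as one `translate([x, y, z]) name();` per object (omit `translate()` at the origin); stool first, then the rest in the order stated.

stool();
translate([261, 0, 0]) bench();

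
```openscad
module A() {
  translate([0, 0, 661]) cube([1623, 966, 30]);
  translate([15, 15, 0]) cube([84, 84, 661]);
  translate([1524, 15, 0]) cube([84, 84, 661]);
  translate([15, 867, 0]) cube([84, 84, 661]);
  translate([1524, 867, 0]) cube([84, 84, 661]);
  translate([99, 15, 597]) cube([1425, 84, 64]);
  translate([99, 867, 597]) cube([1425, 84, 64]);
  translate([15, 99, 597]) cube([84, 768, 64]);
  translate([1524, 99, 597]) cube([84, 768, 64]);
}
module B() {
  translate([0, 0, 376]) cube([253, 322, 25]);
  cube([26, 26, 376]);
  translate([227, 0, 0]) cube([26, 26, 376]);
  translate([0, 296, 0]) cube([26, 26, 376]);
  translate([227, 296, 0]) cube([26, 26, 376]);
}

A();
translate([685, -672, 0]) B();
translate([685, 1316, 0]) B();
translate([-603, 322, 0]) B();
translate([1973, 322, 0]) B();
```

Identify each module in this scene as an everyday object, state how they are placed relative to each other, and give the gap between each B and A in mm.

A is a table. B is a stool. Four stools sit around the table at the −y, +y, −x, +x sides. The gap between each stool and the table is 350 mm.

Each stool's nearest face is 350 mm from the table's bounding box.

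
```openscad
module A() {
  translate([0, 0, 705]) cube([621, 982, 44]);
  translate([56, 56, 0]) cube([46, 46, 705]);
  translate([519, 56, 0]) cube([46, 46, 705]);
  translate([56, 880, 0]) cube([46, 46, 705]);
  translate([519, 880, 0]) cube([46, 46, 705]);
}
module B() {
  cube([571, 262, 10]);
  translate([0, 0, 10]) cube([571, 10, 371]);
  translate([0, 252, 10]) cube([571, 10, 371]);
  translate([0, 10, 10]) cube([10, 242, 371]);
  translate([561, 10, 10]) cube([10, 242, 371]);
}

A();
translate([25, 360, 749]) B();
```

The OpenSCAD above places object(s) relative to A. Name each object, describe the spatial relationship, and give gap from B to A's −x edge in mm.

The open box's min-x is at 25; the table's min-x is 0; gap = 25 mm.

A is a table. B is an open box. The open box is on top of the table, centred. The gap from the open box to the table's −x edge is 25 mm.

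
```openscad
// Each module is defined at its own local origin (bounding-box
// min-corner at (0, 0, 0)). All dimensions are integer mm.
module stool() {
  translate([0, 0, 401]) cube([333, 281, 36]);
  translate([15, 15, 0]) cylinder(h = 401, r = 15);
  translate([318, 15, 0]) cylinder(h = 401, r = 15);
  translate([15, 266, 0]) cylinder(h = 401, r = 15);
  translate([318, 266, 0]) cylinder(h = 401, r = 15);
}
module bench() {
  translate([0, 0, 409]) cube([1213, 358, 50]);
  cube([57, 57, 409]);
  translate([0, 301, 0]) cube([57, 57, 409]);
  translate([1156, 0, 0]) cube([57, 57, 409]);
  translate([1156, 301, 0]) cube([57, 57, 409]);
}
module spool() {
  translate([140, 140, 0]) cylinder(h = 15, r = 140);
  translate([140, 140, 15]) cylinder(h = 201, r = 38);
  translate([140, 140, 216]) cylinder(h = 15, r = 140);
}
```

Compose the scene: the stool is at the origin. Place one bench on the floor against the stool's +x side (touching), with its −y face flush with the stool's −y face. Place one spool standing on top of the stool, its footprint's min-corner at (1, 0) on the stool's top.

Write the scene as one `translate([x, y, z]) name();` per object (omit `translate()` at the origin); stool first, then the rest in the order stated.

stool();
translate([333, 0, 0]) bench();
translate([1, 0, 437]) spool();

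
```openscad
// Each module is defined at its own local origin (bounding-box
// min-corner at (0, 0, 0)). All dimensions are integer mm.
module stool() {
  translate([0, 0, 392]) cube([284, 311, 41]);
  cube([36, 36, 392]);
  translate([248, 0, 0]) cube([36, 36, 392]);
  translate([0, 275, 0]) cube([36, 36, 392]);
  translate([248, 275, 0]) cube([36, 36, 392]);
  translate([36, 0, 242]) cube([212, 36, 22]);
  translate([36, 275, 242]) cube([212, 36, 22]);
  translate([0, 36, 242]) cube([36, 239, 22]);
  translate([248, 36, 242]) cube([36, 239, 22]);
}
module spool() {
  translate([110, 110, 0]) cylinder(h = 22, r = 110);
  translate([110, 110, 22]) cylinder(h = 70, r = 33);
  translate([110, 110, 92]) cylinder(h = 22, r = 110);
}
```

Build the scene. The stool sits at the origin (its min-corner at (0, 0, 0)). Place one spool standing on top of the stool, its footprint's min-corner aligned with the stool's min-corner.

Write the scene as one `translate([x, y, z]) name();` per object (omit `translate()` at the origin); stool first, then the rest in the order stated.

stool();
translate([0, 0, 433]) spool();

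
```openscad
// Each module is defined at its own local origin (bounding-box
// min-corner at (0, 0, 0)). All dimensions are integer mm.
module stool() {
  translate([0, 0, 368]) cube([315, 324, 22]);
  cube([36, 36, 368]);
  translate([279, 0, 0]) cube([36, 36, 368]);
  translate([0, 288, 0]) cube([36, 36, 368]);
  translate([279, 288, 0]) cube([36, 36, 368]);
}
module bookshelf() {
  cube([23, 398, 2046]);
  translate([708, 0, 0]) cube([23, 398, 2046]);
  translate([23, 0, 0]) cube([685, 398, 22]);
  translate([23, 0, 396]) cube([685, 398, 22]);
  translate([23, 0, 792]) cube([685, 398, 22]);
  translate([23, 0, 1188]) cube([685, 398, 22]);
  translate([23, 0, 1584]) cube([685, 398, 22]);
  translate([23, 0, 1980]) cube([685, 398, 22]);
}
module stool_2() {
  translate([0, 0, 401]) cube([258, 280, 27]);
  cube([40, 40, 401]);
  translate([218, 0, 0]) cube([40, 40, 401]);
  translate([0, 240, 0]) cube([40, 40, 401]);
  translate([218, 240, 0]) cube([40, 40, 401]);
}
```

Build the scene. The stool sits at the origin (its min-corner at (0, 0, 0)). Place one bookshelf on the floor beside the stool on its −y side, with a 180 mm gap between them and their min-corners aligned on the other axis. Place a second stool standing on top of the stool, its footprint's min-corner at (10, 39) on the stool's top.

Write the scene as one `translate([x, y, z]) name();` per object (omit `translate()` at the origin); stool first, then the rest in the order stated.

stool();
translate([0, -578, 0]) bookshelf();
translate([10, 39, 390]) stool_2();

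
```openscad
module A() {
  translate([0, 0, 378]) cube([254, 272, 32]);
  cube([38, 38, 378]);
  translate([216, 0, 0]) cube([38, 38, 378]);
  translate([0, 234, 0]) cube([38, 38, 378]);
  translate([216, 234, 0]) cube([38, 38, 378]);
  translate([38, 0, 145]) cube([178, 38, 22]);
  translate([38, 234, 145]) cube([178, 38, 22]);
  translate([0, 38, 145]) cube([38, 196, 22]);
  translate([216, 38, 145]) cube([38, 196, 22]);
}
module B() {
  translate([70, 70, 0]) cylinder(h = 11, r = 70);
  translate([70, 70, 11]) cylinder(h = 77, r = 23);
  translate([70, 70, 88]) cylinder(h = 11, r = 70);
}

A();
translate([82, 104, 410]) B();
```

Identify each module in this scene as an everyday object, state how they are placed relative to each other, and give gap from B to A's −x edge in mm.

The spool's min-x is at 82; the stool's min-x is 0; gap = 82 mm.

A is a stool. B is a spool. The spool is on top of the stool. The gap from the spool to the stool's −x edge is 82 mm.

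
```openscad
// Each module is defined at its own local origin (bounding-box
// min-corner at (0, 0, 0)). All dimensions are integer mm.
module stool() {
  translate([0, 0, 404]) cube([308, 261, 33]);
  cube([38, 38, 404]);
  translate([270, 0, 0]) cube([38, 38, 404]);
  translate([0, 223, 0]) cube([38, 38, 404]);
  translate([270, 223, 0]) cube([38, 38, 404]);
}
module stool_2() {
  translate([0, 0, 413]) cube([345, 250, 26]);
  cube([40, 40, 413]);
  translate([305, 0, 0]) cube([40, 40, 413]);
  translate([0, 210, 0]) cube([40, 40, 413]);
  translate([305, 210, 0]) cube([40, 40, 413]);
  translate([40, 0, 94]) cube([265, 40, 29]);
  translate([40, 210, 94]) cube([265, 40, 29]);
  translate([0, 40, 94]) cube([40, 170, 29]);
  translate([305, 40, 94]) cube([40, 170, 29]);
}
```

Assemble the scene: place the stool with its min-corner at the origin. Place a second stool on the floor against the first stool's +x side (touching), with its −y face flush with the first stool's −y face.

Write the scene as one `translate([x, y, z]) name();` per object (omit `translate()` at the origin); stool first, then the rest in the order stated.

stool();
translate([308, 0, 0]) stool_2();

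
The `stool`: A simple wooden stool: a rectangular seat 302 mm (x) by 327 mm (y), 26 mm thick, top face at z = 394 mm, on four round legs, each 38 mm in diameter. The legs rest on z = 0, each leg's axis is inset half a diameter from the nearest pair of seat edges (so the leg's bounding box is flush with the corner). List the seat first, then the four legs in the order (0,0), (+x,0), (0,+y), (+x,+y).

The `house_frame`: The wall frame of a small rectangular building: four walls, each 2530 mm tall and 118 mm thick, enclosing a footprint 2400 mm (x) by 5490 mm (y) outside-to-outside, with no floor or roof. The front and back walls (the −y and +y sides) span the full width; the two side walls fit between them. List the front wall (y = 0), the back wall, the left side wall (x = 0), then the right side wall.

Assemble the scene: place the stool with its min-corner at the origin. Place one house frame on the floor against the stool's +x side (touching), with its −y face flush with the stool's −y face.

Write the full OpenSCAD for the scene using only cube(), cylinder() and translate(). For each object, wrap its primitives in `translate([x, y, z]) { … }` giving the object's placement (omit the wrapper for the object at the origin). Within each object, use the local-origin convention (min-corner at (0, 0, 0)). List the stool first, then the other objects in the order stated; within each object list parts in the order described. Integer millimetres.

translate([0, 0, 368]) cube([302, 327, 26]);
translate([19, 19, 0]) cylinder(h = 368, r = 19);
translate([283, 19, 0]) cylinder(h = 368, r = 19);
translate([19, 308, 0]) cylinder(h = 368, r = 19);
translate([283, 308, 0]) cylinder(h = 368, r = 19);
translate([302, 0, 0]) {
  cube([2400, 118, 2530]);
  translate([0, 5372, 0]) cube([2400, 118, 2530]);
  translate([0, 118, 0]) cube([118, 5254, 2530]);
  translate([2282, 118, 0]) cube([118, 5254, 2530]);
}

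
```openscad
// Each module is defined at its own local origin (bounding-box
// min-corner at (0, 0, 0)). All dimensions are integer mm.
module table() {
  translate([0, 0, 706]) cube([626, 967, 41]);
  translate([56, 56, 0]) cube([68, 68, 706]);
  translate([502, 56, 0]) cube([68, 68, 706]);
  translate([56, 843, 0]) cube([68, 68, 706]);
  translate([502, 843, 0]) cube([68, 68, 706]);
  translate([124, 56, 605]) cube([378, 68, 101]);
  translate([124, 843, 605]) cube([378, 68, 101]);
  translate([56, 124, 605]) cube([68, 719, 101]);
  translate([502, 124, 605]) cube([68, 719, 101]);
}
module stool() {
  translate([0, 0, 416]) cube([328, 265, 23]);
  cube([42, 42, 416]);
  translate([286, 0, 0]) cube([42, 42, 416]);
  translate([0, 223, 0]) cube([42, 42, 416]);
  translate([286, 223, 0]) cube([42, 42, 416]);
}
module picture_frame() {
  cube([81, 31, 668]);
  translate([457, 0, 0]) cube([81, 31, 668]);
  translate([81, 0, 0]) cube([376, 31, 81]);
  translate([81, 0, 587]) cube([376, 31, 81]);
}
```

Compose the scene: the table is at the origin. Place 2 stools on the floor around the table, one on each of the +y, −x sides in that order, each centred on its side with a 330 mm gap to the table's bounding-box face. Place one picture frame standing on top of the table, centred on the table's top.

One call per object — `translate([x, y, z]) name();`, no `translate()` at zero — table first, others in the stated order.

table();
translate([149, 1297, 0]) stool();
translate([-658, 351, 0]) stool();
translate([44, 468, 747]) picture_frame();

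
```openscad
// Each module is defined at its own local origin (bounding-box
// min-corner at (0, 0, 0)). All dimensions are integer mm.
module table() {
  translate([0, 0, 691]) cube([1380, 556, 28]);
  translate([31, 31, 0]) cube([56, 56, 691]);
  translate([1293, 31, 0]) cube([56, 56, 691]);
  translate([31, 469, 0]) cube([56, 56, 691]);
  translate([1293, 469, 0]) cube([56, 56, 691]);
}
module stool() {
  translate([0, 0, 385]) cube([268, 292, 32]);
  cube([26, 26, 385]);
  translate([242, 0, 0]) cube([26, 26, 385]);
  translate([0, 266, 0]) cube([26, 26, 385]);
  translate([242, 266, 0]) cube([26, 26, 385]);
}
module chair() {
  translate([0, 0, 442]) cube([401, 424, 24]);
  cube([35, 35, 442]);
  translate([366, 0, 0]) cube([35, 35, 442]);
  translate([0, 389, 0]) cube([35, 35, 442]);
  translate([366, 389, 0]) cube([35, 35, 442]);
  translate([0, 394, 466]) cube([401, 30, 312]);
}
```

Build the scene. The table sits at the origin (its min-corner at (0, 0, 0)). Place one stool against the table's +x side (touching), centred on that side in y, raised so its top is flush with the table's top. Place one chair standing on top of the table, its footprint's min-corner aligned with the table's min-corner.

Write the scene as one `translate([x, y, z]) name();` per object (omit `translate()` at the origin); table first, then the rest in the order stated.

table();
translate([1380, 132, 302]) stool();
translate([0, 0, 719]) chair();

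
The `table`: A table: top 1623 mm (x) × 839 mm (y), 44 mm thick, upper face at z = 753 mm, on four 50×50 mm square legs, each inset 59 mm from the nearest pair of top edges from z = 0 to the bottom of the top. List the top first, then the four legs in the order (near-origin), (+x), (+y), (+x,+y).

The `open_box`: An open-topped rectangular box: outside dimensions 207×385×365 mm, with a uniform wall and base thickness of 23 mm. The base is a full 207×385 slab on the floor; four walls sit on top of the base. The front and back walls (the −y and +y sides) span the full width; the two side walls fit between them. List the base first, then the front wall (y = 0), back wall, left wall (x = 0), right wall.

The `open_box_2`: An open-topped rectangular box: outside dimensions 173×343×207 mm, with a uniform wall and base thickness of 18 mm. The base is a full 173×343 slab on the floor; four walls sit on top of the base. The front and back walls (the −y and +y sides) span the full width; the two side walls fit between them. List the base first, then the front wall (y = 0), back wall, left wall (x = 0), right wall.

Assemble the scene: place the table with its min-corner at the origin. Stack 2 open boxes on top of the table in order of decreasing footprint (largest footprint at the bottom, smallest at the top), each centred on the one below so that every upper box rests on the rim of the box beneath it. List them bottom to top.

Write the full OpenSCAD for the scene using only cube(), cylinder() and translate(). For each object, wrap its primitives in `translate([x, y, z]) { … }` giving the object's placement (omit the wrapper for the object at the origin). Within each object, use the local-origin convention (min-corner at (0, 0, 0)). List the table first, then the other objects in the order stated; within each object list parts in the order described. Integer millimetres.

translate([0, 0, 709]) cube([1623, 839, 44]);
translate([59, 59, 0]) cube([50, 50, 709]);
translate([1514, 59, 0]) cube([50, 50, 709]);
translate([59, 730, 0]) cube([50, 50, 709]);
translate([1514, 730, 0]) cube([50, 50, 709]);
translate([708, 227, 753]) {
  cube([207, 385, 23]);
  translate([0, 0, 23]) cube([207, 23, 342]);
  translate([0, 362, 23]) cube([207, 23, 342]);
  translate([0, 23, 23]) cube([23, 339, 342]);
  translate([184, 23, 23]) cube([23, 339, 342]);
}
translate([725, 248, 1118]) {
  cube([173, 343, 18]);
  translate([0, 0, 18]) cube([173, 18, 189]);
  translate([0, 325, 18]) cube([173, 18, 189]);
  translate([0, 18, 18]) cube([18, 307, 189]);
  translate([155, 18, 18]) cube([18, 307, 189]);
}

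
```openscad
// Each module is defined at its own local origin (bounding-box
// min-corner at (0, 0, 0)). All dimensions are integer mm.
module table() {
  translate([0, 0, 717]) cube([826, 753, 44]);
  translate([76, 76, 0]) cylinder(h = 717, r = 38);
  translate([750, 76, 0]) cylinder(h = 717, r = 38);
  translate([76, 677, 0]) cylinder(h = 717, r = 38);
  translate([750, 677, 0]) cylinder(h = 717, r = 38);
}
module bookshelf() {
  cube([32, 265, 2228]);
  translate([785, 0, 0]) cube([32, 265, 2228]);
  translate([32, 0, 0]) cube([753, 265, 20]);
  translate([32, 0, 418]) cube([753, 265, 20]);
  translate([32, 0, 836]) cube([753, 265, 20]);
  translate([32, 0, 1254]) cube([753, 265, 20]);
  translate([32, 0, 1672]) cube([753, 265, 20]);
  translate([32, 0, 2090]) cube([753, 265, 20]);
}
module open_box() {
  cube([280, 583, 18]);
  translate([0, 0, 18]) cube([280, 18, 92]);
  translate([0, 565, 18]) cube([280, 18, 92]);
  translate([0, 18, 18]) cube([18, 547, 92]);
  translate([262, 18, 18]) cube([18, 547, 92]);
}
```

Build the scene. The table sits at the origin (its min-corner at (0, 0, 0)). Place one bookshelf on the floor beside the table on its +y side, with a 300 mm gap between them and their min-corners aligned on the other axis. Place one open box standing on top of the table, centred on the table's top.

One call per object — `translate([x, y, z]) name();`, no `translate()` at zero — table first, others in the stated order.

table();
translate([0, 1053, 0]) bookshelf();
translate([273, 85, 761]) open_box();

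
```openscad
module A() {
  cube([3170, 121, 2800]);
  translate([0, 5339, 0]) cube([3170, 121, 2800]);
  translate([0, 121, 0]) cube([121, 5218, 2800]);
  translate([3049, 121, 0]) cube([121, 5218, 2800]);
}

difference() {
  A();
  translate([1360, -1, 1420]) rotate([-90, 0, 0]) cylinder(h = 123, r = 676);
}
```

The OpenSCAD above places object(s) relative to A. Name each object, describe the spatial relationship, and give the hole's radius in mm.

A is a house frame. The house frame has a circular hole through its front wall. The hole's radius is 676 mm.

The subtracted cylinder has r = 676 mm.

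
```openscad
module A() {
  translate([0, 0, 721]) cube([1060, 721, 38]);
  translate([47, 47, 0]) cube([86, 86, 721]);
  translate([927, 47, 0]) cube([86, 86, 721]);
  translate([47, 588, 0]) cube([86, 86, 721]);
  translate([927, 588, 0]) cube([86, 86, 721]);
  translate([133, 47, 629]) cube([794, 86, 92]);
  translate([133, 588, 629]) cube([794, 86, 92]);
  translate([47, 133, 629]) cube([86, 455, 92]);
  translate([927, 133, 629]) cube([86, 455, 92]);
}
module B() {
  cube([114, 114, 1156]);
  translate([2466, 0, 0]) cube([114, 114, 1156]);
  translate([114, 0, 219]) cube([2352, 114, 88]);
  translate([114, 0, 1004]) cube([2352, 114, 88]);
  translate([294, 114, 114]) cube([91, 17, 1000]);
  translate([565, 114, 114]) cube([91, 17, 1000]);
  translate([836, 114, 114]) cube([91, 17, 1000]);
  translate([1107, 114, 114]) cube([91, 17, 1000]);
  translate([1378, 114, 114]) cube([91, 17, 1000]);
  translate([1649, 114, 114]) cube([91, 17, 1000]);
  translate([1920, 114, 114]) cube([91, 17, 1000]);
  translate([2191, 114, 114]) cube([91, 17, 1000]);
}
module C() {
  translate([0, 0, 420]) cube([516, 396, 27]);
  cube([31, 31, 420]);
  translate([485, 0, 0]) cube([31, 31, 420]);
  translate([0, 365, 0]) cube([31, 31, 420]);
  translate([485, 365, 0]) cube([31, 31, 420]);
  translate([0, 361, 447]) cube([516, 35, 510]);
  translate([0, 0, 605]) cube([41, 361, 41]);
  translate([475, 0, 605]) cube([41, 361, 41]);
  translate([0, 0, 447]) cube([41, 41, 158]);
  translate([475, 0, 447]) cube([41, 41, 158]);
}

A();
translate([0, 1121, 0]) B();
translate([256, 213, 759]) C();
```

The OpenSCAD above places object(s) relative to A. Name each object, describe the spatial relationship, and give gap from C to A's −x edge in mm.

The chair's min-x is at 256; the table's min-x is 0; gap = 256 mm.

A is a table. B is a fence section. C is a chair. The fence section is on the floor beside the table on its +y side. The chair is on top of the table. The gap from the chair to the table's −x edge is 256 mm.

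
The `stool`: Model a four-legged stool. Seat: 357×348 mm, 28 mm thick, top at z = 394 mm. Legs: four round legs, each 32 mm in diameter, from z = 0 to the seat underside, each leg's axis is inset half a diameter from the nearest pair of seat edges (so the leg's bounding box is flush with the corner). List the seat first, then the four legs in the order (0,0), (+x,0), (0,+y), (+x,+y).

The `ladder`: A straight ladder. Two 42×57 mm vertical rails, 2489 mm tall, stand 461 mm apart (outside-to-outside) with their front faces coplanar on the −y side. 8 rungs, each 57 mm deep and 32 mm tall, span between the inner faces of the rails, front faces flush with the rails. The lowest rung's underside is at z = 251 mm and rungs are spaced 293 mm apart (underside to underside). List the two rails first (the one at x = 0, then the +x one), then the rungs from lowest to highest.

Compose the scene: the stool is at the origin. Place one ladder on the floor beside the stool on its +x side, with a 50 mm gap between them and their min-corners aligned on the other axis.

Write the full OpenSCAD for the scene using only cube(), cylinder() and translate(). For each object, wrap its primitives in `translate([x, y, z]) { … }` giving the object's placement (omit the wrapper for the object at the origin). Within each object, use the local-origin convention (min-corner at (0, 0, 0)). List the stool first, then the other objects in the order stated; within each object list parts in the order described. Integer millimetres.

translate([0, 0, 366]) cube([357, 348, 28]);
translate([16, 16, 0]) cylinder(h = 366, r = 16);
translate([341, 16, 0]) cylinder(h = 366, r = 16);
translate([16, 332, 0]) cylinder(h = 366, r = 16);
translate([341, 332, 0]) cylinder(h = 366, r = 16);
translate([407, 0, 0]) {
  cube([42, 57, 2489]);
  translate([419, 0, 0]) cube([42, 57, 2489]);
  translate([42, 0, 251]) cube([377, 57, 32]);
  translate([42, 0, 544]) cube([377, 57, 32]);
  translate([42, 0, 837]) cube([377, 57, 32]);
  translate([42, 0, 1130]) cube([377, 57, 32]);
  translate([42, 0, 1423]) cube([377, 57, 32]);
  translate([42, 0, 1716]) cube([377, 57, 32]);
  translate([42, 0, 2009]) cube([377, 57, 32]);
  translate([42, 0, 2302]) cube([377, 57, 32]);
}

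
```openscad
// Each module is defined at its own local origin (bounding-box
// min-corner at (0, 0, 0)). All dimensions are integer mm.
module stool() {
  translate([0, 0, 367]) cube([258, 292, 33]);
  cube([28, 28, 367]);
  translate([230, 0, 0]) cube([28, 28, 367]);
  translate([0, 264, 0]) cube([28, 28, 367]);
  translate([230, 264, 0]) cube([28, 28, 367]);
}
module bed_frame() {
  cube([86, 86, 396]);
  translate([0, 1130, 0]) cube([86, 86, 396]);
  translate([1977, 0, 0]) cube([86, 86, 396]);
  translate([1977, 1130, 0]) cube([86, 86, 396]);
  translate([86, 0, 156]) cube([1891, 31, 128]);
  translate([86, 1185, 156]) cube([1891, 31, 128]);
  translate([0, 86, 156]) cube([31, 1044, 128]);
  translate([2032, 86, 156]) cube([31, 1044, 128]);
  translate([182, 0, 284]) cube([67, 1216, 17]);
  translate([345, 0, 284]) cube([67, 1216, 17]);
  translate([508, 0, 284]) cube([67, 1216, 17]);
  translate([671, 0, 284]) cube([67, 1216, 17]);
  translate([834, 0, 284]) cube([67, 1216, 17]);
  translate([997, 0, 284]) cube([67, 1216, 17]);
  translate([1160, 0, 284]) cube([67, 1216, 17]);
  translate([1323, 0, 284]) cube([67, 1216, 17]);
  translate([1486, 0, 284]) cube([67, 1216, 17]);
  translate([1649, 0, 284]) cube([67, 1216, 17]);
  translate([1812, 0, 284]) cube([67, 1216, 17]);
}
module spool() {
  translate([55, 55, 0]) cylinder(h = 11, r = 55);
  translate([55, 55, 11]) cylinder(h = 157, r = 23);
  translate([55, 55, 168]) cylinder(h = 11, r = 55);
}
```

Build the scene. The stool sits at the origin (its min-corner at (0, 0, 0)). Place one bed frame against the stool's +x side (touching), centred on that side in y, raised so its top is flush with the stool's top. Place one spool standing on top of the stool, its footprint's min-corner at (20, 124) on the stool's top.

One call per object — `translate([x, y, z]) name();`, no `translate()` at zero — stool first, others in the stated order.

stool();
translate([258, -462, 4]) bed_frame();
translate([20, 124, 400]) spool();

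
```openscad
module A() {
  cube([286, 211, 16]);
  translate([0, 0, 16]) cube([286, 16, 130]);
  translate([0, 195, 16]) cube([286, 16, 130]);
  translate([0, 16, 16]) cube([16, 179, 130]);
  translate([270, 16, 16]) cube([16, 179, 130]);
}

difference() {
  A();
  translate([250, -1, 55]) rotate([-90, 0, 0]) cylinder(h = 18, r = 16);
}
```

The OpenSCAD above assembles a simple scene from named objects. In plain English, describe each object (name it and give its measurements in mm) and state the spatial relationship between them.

A is an open-topped rectangular box: outside dimensions 286×211×146 mm, with a uniform wall and base thickness of 16 mm. The base is a full 286×211 slab on the floor; four walls sit on top of the base. The front and back walls (the −y and +y sides) span the full width; the two side walls fit between them.

The open box has a circular hole of radius 16 mm through its front wall, centred at (x = 250, z = 55).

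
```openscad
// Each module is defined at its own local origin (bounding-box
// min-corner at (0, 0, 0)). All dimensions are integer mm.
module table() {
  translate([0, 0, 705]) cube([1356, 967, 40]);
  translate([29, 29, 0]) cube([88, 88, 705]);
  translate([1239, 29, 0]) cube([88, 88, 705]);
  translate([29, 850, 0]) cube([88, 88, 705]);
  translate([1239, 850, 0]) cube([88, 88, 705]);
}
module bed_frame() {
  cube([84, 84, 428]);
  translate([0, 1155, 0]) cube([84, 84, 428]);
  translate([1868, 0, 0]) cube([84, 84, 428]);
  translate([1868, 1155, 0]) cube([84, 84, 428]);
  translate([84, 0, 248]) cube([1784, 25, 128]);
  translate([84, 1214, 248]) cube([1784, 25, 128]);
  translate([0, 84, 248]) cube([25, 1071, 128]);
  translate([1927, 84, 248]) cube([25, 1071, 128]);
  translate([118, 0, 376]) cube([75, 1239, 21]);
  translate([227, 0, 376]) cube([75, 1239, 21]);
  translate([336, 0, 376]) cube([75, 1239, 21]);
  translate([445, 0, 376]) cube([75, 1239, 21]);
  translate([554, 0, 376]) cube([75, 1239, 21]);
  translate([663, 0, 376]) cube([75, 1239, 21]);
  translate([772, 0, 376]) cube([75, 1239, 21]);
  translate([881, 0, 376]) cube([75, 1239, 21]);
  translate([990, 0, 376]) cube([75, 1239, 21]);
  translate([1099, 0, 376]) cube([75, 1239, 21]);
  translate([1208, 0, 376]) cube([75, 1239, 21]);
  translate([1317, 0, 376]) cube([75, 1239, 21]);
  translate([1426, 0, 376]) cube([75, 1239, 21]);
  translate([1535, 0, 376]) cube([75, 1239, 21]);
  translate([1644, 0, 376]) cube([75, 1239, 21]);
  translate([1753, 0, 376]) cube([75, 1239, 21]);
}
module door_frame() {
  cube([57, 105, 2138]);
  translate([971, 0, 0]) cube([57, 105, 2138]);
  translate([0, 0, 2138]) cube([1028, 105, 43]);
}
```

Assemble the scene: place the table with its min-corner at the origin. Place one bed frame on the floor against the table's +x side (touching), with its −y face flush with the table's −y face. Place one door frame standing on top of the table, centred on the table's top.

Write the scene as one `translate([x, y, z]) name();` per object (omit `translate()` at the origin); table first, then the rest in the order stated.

table();
translate([1356, 0, 0]) bed_frame();
translate([164, 431, 745]) door_frame();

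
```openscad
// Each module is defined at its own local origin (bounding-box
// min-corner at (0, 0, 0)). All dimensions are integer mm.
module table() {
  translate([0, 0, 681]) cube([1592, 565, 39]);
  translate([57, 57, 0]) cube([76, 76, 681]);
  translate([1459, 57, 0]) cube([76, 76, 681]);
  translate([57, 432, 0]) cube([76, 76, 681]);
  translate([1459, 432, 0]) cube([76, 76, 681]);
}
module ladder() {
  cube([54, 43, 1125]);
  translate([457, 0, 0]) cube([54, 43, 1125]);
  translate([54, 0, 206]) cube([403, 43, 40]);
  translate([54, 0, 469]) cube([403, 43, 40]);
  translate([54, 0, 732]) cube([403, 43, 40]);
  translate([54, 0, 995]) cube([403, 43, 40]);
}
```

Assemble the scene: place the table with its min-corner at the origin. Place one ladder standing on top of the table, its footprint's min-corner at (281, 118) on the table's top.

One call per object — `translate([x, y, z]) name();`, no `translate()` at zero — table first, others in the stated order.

table();
translate([281, 118, 720]) ladder();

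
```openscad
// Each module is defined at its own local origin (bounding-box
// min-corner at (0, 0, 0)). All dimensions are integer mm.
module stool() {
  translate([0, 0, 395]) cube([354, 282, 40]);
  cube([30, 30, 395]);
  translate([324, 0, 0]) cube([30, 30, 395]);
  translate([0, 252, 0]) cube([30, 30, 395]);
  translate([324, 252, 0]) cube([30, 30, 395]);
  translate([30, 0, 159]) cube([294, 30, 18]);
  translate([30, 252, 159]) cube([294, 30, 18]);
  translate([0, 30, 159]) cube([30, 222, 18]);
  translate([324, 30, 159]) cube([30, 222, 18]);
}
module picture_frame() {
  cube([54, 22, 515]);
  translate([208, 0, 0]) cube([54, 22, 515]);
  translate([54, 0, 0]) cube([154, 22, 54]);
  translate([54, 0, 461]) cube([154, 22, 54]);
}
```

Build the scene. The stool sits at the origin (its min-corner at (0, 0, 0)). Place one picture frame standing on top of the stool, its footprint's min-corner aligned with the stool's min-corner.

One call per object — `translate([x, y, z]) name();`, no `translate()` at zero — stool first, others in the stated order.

stool();
translate([0, 0, 435]) picture_frame();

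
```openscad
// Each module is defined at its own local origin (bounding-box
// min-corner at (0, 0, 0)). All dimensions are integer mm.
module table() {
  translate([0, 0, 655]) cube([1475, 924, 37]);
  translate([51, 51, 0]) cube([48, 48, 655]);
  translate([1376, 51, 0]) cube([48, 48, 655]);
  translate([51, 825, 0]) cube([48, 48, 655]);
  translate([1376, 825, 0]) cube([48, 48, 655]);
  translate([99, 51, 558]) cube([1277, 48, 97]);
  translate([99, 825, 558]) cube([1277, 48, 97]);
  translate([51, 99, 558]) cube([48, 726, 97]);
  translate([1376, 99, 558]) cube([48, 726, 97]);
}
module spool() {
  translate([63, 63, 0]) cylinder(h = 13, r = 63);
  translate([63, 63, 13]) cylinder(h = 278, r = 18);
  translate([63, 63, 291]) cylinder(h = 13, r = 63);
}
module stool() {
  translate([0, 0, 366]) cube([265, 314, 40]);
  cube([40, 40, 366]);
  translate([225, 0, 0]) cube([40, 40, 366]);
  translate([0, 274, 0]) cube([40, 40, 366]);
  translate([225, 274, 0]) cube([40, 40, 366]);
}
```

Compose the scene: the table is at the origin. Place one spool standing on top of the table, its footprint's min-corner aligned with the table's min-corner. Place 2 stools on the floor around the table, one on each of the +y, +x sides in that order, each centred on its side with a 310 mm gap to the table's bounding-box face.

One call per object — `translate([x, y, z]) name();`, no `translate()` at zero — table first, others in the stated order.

table();
translate([0, 0, 692]) spool();
translate([605, 1234, 0]) stool();
translate([1785, 305, 0]) stool();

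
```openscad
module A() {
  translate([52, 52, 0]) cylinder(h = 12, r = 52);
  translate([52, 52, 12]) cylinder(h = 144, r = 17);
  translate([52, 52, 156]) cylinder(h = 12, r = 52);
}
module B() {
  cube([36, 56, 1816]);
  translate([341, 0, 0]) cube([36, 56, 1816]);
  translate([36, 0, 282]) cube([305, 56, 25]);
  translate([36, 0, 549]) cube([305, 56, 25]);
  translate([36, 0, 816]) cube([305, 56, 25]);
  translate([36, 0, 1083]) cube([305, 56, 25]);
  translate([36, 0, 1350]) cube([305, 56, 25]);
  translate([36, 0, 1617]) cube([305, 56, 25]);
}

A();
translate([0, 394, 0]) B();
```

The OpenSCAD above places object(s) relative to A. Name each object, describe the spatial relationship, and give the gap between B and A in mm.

A is a spool. B is a ladder. The ladder is on the floor beside the spool on its +y side. The gap between the ladder and the spool is 290 mm.

The ladder's nearest face is 290 mm from the spool's +y face.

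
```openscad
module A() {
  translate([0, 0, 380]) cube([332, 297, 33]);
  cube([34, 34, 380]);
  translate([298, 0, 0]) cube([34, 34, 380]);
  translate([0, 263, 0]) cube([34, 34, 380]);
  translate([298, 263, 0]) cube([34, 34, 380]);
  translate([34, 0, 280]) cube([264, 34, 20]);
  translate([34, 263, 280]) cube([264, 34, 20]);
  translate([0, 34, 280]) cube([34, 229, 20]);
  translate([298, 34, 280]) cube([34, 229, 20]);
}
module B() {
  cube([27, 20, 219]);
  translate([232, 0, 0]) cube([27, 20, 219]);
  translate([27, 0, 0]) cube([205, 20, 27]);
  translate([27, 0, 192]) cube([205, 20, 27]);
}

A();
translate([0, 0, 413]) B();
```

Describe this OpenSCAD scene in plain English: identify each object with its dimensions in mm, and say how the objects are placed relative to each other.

A is a four-legged stool. The seat is 332×297 mm, 33 mm thick, top at z = 413 mm. It stands on four square legs, each 34×34 mm in cross-section, from z = 0 to the seat underside, each flush with a corner of the seat. Four stretchers, 34 mm wide and 20 mm tall, connect adjacent legs with their undersides at z = 280 mm, each running between the inner faces of the legs it joins and aligned with the legs' outer faces on the other axis.

B is a picture frame with a 205×165 mm rectangular opening (x by z) and a uniform 27 mm border on every side. Frame depth is 20 mm along y. It is built from two vertical stiles running the full outside height and two horizontal rails spanning the gap between the stiles.

The picture frame is on top of the stool.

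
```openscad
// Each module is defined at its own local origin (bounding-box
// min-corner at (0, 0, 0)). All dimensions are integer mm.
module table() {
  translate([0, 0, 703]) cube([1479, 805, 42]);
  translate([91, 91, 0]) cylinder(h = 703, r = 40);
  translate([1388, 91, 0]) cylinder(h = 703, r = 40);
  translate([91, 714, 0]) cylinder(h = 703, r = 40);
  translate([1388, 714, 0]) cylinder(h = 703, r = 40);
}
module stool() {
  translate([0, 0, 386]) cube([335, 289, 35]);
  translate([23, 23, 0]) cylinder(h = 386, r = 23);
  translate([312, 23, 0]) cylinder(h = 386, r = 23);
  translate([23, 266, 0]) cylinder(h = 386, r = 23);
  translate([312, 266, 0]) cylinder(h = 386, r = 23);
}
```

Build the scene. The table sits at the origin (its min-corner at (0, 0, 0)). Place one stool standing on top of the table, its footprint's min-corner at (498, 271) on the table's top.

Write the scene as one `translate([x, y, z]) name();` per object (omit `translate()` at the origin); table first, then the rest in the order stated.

table();
translate([498, 271, 745]) stool();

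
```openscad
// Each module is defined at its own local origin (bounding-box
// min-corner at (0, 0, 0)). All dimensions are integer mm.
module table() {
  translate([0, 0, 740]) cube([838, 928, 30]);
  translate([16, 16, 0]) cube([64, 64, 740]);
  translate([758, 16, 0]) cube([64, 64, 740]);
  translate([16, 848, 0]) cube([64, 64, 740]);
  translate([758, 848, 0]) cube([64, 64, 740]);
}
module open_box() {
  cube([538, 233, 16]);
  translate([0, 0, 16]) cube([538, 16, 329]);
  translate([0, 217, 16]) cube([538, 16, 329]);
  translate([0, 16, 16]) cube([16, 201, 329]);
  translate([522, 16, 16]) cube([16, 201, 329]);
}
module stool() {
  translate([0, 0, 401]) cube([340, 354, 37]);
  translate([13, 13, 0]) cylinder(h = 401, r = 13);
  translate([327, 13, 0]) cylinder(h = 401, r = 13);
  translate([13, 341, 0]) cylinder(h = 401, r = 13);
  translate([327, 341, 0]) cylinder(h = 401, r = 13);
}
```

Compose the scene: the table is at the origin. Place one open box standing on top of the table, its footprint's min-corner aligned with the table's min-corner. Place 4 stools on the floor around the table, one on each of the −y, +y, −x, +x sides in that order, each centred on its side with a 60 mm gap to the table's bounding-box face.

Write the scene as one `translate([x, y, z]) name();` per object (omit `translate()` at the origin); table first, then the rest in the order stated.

table();
translate([0, 0, 770]) open_box();
translate([249, -414, 0]) stool();
translate([249, 988, 0]) stool();
translate([-400, 287, 0]) stool();
translate([898, 287, 0]) stool();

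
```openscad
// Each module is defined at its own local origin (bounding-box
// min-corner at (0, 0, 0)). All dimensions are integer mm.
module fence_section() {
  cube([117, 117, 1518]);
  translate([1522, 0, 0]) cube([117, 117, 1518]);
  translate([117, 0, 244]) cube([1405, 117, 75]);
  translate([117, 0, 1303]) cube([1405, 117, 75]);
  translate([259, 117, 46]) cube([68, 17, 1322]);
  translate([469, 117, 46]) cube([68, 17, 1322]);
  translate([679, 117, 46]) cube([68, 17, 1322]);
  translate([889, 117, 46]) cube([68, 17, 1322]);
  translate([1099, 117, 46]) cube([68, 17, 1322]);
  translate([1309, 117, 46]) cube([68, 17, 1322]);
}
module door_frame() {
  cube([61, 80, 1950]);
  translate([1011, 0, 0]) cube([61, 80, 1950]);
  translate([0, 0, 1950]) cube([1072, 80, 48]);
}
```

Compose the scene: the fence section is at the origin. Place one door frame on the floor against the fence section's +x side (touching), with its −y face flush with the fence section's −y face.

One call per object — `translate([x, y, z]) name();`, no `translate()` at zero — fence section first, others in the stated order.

fence_section();
translate([1639, 0, 0]) door_frame();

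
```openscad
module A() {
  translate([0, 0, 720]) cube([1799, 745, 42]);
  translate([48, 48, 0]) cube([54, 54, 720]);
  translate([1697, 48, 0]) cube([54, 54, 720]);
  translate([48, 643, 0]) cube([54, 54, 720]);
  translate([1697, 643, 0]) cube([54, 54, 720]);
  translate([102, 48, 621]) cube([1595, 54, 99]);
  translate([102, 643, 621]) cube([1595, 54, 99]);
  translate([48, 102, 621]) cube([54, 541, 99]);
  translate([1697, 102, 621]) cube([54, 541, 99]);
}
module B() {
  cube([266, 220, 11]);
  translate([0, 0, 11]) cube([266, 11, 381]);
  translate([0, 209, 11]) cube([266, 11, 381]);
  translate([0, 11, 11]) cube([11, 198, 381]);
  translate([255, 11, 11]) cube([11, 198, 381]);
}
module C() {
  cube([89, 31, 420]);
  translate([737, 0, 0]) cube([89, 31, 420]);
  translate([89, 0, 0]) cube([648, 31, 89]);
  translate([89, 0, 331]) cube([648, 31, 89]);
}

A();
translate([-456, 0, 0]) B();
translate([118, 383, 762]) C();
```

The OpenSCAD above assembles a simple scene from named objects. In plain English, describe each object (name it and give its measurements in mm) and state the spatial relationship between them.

A is a rectangular dining table. The top is 1799×745×42 mm with its upper surface at z = 762 mm. It stands on four 54×54 mm square legs, each inset 48 mm from the nearest pair of top edges, running from the floor to the underside of the top. Four apron rails, 54 mm thick and 99 mm tall, run between adjacent legs with their top edges flush with the underside of the top and their outer faces flush with the legs' outer faces.

B is an open storage box with external size 266×220×392 mm and wall thickness 11 mm (the base is also 11 mm thick). The base covers the whole footprint; the four walls stand on the base, with the y-facing walls full-width and the x-facing walls fitting between their inner faces.

C is a rectangular picture frame lying in the x–z plane (depth along y). The opening is 648 mm wide (x) by 242 mm tall (z), surrounded by a border 89 mm wide on all four sides. The frame is 31 mm deep and is made of two full-height vertical stiles with two horizontal rails fitted between them.

The open box is on the floor beside the table on its −x side. The picture frame is on top of the table.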